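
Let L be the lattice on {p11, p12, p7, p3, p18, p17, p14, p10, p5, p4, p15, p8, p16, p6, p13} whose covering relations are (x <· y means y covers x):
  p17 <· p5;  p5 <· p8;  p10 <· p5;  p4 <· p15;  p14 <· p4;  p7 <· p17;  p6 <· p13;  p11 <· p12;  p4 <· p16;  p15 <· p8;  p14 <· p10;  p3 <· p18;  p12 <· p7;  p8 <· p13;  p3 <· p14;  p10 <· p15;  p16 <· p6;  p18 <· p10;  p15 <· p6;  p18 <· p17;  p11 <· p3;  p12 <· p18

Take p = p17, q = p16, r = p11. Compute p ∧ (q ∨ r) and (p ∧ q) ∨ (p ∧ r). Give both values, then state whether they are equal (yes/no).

p3; p3; yes

q ∨ r = p16, so p ∧ (q ∨ r) = p17 ∧ p16 = p3.
p ∧ q = p3 and p ∧ r = p11, so (p ∧ q) ∨ (p ∧ r) = p3 ∨ p11 = p3.
Equal: yes.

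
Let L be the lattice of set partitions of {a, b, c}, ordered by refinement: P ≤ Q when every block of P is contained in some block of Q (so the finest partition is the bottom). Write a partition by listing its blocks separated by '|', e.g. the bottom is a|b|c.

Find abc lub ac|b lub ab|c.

The join of abc, ac|b, ab|c merges any blocks that overlap across the partitions, giving abc.

abc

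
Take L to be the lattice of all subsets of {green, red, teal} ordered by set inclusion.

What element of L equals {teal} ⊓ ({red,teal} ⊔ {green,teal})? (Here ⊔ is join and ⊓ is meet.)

{red,teal} ∨ {green,teal} = {green,red,teal}
{teal} ∧ {green,red,teal} = {teal}

{teal}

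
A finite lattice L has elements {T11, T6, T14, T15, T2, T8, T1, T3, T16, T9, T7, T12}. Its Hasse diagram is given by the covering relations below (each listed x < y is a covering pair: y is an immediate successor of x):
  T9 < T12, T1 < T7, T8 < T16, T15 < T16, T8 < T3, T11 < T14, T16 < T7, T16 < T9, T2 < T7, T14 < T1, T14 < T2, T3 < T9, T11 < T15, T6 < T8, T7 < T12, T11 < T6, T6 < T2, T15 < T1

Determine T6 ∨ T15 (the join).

T16

Common upper bounds of {T6, T15}: T12, T16, T7, T9.
The least among these is T16.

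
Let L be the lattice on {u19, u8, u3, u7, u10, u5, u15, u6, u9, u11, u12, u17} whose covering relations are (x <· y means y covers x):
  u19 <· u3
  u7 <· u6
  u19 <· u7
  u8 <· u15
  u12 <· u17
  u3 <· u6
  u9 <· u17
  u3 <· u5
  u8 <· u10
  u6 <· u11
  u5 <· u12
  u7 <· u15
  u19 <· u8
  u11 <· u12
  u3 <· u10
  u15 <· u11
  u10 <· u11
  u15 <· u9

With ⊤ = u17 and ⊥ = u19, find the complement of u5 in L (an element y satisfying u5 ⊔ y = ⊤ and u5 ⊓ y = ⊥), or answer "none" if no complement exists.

Need y with u5 ∨ y = u17 and u5 ∧ y = u19.
Checking each element gives: u9.

u9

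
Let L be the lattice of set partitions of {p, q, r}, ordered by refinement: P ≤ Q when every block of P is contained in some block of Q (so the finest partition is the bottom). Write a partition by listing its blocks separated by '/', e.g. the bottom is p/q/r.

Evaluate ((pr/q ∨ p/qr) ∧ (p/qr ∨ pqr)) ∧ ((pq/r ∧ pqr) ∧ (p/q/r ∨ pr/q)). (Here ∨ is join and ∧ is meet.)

p/q/r

pr/q ∨ p/qr = pqr
p/qr ∨ pqr = pqr
pqr ∧ pqr = pqr
pq/r ∧ pqr = pq/r
p/q/r ∨ pr/q = pr/q
pq/r ∧ pr/q = p/q/r
pqr ∧ p/q/r = p/q/r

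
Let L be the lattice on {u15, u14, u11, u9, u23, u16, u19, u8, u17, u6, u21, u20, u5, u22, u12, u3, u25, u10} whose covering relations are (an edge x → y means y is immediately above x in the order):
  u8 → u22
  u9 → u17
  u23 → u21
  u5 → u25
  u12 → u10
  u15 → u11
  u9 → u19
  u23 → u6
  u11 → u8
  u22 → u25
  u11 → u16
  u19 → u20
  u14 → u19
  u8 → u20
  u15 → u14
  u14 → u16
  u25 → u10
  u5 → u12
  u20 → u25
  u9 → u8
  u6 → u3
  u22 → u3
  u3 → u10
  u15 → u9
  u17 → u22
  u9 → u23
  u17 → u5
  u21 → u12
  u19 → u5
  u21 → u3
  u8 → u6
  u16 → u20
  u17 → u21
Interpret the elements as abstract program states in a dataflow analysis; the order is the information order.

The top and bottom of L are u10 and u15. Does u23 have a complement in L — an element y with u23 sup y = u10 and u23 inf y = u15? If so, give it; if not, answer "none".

u16

Need y with u23 ∨ y = u10 and u23 ∧ y = u15.
Checking each element gives: u16.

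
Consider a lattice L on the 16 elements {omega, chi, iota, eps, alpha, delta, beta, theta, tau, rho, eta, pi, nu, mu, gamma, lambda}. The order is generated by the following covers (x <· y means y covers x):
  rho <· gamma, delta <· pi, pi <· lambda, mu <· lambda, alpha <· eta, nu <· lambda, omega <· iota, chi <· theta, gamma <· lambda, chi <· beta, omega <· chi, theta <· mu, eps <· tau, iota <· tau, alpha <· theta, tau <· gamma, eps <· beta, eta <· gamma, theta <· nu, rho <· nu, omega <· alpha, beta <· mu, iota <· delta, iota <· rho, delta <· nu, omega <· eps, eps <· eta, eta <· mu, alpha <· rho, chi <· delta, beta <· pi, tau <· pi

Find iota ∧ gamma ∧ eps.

omega

Common lower bounds of {iota, gamma, eps}: omega.
The greatest among these is omega.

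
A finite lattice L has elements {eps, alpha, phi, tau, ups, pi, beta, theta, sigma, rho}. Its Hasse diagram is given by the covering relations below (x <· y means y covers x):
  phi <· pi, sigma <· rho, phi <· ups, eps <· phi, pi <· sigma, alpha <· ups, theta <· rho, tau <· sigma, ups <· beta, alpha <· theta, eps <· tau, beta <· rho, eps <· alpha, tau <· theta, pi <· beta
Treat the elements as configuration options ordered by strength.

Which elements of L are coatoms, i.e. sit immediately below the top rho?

The coatoms are exactly the elements covered by rho: beta, sigma, theta.

beta, sigma, theta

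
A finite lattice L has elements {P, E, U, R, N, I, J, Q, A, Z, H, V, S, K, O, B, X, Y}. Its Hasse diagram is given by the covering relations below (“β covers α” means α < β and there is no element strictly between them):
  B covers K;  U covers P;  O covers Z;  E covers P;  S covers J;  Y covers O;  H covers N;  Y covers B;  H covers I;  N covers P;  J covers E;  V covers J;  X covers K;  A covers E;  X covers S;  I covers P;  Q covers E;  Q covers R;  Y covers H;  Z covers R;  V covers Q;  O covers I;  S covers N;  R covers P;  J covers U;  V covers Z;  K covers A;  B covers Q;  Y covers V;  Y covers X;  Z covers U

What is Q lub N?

Common upper bounds of {Q, N}: Y.
The least among these is Y.

Y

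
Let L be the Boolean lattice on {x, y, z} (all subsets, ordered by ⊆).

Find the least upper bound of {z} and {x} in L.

{x,z}

Common upper bounds of {{z}, {x}}: {x,y,z}, {x,z}.
The least among these is {x,z}.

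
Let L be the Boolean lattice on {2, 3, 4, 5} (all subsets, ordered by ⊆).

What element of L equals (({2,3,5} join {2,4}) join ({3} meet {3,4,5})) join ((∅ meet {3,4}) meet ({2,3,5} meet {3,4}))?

{2,3,5} ∨ {2,4} = {2,3,4,5}
{3} ∧ {3,4,5} = {3}
{2,3,4,5} ∨ {3} = {2,3,4,5}
∅ ∧ {3,4} = ∅
{2,3,5} ∧ {3,4} = {3}
∅ ∧ {3} = ∅
{2,3,4,5} ∨ ∅ = {2,3,4,5}

{2,3,4,5}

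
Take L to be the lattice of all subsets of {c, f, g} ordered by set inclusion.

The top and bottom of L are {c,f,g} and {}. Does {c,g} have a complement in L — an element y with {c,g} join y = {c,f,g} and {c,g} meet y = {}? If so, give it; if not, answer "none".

{f}

Need y with {c,g} ∨ y = {c,f,g} and {c,g} ∧ y = {}.
Checking each element gives: {f}.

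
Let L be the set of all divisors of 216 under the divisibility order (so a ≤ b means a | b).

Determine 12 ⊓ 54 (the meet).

6

Common lower bounds of {12, 54}: 1, 2, 3, 6.
The greatest among these is 6.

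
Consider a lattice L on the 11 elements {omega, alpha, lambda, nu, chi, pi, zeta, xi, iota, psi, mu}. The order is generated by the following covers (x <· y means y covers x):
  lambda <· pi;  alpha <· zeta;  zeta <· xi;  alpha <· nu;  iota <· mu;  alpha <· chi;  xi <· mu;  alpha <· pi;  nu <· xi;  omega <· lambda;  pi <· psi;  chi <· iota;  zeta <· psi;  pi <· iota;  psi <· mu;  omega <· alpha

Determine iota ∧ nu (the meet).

alpha

Common lower bounds of {iota, nu}: alpha, omega.
The greatest among these is alpha.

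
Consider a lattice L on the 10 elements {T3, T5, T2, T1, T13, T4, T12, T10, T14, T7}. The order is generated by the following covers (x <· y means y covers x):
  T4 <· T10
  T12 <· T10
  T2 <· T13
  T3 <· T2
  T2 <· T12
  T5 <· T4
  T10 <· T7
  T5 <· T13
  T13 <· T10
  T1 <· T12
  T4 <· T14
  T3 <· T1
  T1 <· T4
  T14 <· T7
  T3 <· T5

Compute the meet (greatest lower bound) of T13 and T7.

Common lower bounds of {T13, T7}: T13, T2, T3, T5.
The greatest among these is T13.

T13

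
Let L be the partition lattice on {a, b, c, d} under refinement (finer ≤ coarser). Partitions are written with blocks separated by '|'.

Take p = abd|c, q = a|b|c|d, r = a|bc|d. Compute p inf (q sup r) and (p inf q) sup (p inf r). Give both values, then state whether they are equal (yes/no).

a|b|c|d; a|b|c|d; yes

q sup r = a|bc|d, so p inf (q sup r) = abd|c inf a|bc|d = a|b|c|d.
p inf q = a|b|c|d and p inf r = a|b|c|d, so (p inf q) sup (p inf r) = a|b|c|d sup a|b|c|d = a|b|c|d.
Equal: yes.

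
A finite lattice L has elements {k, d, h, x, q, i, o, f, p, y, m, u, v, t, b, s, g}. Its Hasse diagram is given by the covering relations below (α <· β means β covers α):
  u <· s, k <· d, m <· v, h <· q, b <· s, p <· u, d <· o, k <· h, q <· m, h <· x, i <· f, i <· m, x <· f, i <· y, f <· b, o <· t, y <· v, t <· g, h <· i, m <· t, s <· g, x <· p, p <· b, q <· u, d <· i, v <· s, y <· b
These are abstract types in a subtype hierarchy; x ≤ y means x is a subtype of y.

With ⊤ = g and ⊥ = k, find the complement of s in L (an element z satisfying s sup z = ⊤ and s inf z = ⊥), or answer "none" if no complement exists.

none

For every candidate z, either s ∨ z ≠ g or s ∧ z ≠ k; no complement exists.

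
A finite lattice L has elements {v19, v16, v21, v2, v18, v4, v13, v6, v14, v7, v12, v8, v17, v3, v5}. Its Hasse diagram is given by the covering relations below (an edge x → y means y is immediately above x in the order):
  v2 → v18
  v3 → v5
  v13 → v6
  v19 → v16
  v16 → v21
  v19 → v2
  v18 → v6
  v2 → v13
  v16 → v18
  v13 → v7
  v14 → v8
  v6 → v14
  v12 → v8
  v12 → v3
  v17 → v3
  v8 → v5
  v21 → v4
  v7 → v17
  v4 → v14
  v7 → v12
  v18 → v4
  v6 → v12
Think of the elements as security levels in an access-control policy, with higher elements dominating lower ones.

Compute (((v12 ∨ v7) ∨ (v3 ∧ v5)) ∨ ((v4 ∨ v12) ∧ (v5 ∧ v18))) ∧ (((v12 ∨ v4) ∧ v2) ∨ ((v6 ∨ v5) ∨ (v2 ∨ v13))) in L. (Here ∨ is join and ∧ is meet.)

v3

v12 ∨ v7 = v12
v3 ∧ v5 = v3
v12 ∨ v3 = v3
v4 ∨ v12 = v8
v5 ∧ v18 = v18
v8 ∧ v18 = v18
v3 ∨ v18 = v3
v12 ∨ v4 = v8
v8 ∧ v2 = v2
v6 ∨ v5 = v5
v2 ∨ v13 = v13
v5 ∨ v13 = v5
v2 ∨ v5 = v5
v3 ∧ v5 = v3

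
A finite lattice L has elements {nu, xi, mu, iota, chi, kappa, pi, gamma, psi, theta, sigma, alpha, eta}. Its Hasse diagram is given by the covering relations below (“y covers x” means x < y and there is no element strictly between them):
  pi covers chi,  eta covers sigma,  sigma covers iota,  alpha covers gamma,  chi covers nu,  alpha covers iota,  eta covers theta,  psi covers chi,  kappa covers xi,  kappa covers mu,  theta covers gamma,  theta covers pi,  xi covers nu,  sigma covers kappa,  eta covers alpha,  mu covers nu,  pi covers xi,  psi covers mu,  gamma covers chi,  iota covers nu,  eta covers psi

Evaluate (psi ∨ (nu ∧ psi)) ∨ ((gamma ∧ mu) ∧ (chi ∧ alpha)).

psi

nu ∧ psi = nu
psi ∨ nu = psi
gamma ∧ mu = nu
chi ∧ alpha = chi
nu ∧ chi = nu
psi ∨ nu = psi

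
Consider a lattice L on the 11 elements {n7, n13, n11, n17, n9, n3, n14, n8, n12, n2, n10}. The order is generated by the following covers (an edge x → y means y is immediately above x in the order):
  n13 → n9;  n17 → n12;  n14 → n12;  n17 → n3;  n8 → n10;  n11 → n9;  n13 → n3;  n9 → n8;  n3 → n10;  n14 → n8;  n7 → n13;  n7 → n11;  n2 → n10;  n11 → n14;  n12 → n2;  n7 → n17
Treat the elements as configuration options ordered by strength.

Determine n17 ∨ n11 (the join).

Common upper bounds of {n17, n11}: n10, n12, n2.
The least among these is n12.

n12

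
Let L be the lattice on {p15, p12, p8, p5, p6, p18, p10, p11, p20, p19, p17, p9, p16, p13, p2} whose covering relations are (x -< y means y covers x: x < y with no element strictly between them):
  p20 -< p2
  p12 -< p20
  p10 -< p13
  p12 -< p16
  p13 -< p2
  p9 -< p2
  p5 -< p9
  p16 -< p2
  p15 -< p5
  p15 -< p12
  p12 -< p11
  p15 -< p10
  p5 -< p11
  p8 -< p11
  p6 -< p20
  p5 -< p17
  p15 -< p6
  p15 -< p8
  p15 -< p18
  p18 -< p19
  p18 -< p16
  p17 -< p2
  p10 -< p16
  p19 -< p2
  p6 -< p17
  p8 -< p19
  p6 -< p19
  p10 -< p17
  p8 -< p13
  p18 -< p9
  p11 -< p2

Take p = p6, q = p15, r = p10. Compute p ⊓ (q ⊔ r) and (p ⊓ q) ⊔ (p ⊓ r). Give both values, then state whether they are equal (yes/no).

p15; p15; yes

q ⊔ r = p10, so p ⊓ (q ⊔ r) = p6 ⊓ p10 = p15.
p ⊓ q = p15 and p ⊓ r = p15, so (p ⊓ q) ⊔ (p ⊓ r) = p15 ⊔ p15 = p15.
Equal: yes.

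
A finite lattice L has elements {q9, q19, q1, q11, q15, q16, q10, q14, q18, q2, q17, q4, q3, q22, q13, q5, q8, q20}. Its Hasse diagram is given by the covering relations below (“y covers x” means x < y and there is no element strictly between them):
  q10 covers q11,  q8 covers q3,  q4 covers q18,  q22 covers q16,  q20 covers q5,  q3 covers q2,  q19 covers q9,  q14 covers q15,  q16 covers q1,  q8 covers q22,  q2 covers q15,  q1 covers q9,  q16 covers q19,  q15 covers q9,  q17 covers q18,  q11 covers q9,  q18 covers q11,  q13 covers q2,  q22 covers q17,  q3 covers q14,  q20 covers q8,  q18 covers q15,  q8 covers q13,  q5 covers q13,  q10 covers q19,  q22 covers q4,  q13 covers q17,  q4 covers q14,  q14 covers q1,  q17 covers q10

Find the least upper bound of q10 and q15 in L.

Common upper bounds of {q10, q15}: q13, q17, q20, q22, q5, q8.
The least among these is q17.

q17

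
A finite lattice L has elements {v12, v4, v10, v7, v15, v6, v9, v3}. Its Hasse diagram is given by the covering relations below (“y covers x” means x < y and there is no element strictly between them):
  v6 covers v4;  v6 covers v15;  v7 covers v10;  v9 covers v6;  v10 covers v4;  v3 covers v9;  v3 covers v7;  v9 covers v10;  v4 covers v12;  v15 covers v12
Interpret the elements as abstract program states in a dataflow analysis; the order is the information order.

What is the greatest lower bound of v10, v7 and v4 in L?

v4

Common lower bounds of {v10, v7, v4}: v12, v4.
The greatest among these is v4.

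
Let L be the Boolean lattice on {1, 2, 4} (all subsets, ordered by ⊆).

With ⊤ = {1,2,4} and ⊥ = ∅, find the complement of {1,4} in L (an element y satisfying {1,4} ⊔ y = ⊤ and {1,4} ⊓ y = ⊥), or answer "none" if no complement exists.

Need y with {1,4} ∨ y = {1,2,4} and {1,4} ∧ y = ∅.
Checking each element gives: {2}.

{2}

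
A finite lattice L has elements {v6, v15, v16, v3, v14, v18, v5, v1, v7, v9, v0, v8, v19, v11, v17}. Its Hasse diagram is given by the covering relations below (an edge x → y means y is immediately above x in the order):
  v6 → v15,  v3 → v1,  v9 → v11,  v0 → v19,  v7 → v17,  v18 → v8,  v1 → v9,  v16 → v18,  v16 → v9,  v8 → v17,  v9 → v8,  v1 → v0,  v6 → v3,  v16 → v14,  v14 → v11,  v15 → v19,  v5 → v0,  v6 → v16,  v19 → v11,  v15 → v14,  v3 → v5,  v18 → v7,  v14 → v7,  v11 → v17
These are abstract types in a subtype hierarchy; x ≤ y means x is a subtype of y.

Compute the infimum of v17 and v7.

Common lower bounds of {v17, v7}: v14, v15, v16, v18, v6, v7.
The greatest among these is v7.

v7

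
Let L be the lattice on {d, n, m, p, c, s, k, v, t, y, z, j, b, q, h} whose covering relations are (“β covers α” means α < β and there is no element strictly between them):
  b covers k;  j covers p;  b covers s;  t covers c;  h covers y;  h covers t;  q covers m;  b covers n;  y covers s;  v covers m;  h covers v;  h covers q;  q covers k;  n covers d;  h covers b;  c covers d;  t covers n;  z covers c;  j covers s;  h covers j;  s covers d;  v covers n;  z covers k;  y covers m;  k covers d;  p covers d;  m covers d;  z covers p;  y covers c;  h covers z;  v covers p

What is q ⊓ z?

k

Common lower bounds of {q, z}: d, k.
The greatest among these is k.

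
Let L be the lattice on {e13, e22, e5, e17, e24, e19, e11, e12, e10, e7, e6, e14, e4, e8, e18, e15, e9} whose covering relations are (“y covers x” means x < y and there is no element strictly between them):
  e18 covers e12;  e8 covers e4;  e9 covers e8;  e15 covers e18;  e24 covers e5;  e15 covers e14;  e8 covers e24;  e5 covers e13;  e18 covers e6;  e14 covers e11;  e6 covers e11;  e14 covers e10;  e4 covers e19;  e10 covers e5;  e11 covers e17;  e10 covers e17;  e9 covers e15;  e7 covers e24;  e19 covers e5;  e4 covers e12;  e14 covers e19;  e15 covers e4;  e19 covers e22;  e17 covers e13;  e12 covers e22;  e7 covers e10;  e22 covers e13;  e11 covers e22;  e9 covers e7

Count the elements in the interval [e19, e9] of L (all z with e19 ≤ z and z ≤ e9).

6

The interval [e19, e9] = {e14, e15, e19, e4, e8, e9}, which has 6 elements.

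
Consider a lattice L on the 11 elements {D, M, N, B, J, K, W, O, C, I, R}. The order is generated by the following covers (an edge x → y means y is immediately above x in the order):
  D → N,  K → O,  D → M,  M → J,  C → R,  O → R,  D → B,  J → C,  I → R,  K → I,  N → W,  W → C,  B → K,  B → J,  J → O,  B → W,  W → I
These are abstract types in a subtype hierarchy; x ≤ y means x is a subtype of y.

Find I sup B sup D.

I

Common upper bounds of {I, B, D}: I, R.
The least among these is I.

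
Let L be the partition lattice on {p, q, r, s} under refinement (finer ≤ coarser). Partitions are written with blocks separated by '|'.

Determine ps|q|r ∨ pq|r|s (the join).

Common upper bounds of {ps|q|r, pq|r|s}: pqrs, pqs|r.
The least among these is pqs|r.

pqs|r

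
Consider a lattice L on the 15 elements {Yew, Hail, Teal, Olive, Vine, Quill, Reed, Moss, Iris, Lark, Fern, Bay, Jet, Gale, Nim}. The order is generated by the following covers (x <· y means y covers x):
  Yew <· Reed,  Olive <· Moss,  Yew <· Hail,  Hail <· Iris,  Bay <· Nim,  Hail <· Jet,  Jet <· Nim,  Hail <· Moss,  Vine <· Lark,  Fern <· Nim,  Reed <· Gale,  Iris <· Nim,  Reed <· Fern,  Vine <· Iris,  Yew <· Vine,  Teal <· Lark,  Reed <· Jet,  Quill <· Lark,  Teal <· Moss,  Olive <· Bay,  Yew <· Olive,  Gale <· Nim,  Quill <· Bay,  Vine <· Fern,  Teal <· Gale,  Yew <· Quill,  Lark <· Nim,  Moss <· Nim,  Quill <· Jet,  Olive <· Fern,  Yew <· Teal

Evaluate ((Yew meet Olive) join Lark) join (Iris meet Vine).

Yew ∧ Olive = Yew
Yew ∨ Lark = Lark
Iris ∧ Vine = Vine
Lark ∨ Vine = Lark

Lark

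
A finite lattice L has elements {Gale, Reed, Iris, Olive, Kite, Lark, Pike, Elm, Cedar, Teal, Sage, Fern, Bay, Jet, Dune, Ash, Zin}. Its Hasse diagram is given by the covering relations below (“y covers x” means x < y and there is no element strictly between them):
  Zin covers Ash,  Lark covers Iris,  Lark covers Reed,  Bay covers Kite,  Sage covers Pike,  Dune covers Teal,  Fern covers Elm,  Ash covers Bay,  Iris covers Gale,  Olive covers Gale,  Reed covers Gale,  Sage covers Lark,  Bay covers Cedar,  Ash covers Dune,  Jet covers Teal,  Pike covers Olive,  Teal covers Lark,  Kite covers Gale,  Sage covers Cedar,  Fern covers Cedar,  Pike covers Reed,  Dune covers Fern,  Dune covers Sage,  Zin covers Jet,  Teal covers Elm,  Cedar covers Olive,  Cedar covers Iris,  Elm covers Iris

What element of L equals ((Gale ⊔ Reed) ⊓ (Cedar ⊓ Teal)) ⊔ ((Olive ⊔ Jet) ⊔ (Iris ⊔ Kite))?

Gale ∨ Reed = Reed
Cedar ∧ Teal = Iris
Reed ∧ Iris = Gale
Olive ∨ Jet = Zin
Iris ∨ Kite = Bay
Zin ∨ Bay = Zin
Gale ∨ Zin = Zin

Zin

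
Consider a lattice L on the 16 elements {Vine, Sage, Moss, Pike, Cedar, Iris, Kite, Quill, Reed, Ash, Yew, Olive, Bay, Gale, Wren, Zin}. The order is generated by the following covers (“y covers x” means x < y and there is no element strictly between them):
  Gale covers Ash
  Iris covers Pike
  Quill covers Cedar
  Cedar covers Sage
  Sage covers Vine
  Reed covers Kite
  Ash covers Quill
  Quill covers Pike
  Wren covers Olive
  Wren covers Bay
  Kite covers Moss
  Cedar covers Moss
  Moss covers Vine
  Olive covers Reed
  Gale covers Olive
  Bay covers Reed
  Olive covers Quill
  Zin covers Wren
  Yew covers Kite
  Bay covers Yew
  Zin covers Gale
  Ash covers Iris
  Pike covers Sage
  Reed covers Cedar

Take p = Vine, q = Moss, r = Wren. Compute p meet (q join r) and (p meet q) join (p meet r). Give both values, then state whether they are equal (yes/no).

Vine; Vine; yes

q join r = Wren, so p meet (q join r) = Vine meet Wren = Vine.
p meet q = Vine and p meet r = Vine, so (p meet q) join (p meet r) = Vine join Vine = Vine.
Equal: yes.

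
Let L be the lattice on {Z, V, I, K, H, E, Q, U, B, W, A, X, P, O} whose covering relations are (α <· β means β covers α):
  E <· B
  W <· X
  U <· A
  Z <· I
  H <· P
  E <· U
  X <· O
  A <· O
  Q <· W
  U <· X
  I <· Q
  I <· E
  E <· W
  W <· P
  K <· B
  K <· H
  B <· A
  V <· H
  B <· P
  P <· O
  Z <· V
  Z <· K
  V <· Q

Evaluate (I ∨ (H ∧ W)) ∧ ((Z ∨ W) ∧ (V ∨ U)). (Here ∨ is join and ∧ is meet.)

Q

H ∧ W = V
I ∨ V = Q
Z ∨ W = W
V ∨ U = X
W ∧ X = W
Q ∧ W = Q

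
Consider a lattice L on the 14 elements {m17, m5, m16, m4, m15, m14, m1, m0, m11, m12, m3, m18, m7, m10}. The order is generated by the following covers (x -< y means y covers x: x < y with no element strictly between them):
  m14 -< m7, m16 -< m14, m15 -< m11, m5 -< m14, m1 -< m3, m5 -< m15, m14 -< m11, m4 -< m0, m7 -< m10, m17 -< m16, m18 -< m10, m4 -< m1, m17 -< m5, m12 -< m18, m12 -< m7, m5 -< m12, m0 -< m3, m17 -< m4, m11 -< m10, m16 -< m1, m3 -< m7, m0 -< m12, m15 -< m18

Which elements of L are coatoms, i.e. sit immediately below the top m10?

The coatoms are exactly the elements covered by m10: m11, m18, m7.

m11, m18, m7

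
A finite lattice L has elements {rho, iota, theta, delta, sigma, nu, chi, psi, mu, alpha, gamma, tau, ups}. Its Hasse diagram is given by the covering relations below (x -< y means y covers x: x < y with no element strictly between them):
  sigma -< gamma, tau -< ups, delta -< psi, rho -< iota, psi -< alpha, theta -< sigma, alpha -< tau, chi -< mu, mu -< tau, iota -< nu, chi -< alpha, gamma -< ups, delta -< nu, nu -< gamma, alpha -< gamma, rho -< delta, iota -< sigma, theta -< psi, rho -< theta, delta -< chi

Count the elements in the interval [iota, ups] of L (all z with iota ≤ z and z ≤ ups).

5

The interval [iota, ups] = {gamma, iota, nu, sigma, ups}, which has 5 elements.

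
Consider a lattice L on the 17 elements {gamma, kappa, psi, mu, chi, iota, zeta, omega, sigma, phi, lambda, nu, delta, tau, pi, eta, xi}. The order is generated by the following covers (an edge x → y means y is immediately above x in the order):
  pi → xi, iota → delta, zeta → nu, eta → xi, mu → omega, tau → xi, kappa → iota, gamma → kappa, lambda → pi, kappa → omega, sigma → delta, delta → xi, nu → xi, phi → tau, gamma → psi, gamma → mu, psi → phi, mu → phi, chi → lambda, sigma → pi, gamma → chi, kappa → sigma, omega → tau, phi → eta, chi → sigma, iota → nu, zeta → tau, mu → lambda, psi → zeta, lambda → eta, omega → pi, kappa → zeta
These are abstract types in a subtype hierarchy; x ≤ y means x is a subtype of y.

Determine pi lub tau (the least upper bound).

Common upper bounds of {pi, tau}: xi.
The least among these is xi.

xi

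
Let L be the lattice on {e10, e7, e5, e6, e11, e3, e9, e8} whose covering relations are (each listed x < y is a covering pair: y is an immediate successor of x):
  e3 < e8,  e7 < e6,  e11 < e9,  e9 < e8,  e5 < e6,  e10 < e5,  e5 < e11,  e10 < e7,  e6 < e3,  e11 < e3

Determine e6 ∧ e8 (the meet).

e6

Common lower bounds of {e6, e8}: e10, e5, e6, e7.
The greatest among these is e6.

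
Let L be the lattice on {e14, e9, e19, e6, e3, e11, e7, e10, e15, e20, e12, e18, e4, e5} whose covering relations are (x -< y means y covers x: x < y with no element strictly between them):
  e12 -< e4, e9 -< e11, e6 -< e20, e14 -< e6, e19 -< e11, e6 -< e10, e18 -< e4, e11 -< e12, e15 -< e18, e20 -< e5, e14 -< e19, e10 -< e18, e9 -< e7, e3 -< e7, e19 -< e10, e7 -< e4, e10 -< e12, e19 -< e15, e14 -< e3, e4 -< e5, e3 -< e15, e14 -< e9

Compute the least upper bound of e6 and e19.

e10

Common upper bounds of {e6, e19}: e10, e12, e18, e4, e5.
The least among these is e10.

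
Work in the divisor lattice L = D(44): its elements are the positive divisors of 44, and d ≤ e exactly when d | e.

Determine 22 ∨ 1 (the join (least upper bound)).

22

Common upper bounds of {22, 1}: 22, 44.
The least among these is 22.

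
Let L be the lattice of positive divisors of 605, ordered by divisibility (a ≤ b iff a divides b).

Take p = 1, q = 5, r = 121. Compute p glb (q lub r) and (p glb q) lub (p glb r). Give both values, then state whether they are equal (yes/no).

q lub r = 605, so p glb (q lub r) = 1 glb 605 = 1.
p glb q = 1 and p glb r = 1, so (p glb q) lub (p glb r) = 1 lub 1 = 1.
Equal: yes.

1; 1; yes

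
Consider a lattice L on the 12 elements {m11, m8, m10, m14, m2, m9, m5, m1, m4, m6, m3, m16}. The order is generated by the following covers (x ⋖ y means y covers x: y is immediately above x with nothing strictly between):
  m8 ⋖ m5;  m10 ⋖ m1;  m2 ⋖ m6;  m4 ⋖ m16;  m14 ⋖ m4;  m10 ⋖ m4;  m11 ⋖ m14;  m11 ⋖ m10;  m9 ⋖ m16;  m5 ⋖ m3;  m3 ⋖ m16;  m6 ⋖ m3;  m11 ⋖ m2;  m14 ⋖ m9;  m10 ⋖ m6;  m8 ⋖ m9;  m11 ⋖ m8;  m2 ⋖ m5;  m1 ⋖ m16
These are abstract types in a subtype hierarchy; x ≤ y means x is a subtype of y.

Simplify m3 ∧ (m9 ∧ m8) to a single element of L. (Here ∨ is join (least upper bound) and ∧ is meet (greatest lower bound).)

m8

m9 ∧ m8 = m8
m3 ∧ m8 = m8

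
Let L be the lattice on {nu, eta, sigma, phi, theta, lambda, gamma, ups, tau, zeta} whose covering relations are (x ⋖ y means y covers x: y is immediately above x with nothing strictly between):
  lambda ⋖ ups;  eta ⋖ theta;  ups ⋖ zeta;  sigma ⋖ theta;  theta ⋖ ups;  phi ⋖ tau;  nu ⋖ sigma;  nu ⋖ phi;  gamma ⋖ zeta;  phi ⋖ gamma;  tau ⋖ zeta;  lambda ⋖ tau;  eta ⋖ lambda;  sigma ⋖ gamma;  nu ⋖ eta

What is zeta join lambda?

zeta

Common upper bounds of {zeta, lambda}: zeta.
The least among these is zeta.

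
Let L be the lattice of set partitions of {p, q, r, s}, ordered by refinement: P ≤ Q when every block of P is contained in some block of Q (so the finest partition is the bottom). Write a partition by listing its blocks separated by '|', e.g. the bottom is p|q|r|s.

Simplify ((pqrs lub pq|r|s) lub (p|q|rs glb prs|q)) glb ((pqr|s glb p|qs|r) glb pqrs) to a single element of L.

pqrs ∨ pq|r|s = pqrs
p|q|rs ∧ prs|q = p|q|rs
pqrs ∨ p|q|rs = pqrs
pqr|s ∧ p|qs|r = p|q|r|s
p|q|r|s ∧ pqrs = p|q|r|s
pqrs ∧ p|q|r|s = p|q|r|s

p|q|r|s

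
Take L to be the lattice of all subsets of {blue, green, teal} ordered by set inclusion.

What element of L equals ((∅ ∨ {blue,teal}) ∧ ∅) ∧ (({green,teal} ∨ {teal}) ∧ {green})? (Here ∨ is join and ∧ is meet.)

∅

∅ ∨ {blue,teal} = {blue,teal}
{blue,teal} ∧ ∅ = ∅
{green,teal} ∨ {teal} = {green,teal}
{green,teal} ∧ {green} = {green}
∅ ∧ {green} = ∅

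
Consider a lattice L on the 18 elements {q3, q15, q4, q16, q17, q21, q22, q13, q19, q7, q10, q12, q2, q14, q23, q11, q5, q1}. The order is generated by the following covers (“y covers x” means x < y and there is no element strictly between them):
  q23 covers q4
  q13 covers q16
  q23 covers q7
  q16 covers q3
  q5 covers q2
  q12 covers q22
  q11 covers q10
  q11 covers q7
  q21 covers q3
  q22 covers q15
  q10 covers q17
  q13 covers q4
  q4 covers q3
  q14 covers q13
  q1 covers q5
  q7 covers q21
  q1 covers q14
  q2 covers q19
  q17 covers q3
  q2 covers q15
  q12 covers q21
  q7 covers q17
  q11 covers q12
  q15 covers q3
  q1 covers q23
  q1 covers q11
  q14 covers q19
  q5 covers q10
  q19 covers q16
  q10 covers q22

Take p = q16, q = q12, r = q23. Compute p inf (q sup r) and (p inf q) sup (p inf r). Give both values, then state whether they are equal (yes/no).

q16; q3; no

q sup r = q1, so p inf (q sup r) = q16 inf q1 = q16.
p inf q = q3 and p inf r = q3, so (p inf q) sup (p inf r) = q3 sup q3 = q3.
Equal: no.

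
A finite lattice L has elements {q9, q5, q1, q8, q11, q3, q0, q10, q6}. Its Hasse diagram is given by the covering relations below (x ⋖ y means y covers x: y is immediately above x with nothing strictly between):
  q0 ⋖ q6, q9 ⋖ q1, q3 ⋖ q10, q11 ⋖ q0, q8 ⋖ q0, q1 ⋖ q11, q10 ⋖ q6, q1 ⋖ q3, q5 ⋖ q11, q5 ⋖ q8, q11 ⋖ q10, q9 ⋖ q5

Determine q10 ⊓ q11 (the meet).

Common lower bounds of {q10, q11}: q1, q11, q5, q9.
The greatest among these is q11.

q11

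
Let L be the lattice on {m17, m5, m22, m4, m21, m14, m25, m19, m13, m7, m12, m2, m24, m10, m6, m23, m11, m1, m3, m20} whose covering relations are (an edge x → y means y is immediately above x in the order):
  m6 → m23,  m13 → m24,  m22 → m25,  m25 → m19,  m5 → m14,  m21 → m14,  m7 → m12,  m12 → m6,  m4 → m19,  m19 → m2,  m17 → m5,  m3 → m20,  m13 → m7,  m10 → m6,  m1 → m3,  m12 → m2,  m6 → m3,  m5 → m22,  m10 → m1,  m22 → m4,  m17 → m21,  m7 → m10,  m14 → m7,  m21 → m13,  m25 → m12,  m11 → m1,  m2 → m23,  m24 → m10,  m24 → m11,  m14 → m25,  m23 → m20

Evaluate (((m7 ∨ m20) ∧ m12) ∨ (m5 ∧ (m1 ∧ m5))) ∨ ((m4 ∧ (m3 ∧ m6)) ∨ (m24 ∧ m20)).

m6

m7 ∨ m20 = m20
m20 ∧ m12 = m12
m1 ∧ m5 = m5
m5 ∧ m5 = m5
m12 ∨ m5 = m12
m3 ∧ m6 = m6
m4 ∧ m6 = m22
m24 ∧ m20 = m24
m22 ∨ m24 = m6
m12 ∨ m6 = m6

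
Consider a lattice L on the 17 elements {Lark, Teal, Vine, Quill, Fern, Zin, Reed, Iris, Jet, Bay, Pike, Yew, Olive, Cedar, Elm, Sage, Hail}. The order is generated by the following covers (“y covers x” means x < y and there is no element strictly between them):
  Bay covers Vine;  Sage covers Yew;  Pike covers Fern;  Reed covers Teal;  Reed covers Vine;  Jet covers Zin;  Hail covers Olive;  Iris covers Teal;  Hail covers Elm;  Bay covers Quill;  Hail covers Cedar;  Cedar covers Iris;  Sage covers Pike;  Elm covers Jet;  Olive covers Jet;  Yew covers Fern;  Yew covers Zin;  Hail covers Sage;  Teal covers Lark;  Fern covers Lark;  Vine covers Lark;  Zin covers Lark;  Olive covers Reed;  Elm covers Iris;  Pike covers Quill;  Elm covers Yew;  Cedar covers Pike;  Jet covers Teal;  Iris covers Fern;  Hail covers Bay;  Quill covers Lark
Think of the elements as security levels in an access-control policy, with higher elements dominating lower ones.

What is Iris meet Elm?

Iris

Common lower bounds of {Iris, Elm}: Fern, Iris, Lark, Teal.
The greatest among these is Iris.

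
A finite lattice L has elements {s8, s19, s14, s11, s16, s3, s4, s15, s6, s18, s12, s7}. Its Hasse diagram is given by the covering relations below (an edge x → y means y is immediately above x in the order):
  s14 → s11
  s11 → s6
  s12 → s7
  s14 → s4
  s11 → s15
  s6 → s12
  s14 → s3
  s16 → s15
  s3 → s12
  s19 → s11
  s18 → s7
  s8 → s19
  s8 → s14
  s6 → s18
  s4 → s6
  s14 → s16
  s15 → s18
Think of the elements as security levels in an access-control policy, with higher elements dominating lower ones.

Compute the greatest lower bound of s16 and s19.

Common lower bounds of {s16, s19}: s8.
The greatest among these is s8.

s8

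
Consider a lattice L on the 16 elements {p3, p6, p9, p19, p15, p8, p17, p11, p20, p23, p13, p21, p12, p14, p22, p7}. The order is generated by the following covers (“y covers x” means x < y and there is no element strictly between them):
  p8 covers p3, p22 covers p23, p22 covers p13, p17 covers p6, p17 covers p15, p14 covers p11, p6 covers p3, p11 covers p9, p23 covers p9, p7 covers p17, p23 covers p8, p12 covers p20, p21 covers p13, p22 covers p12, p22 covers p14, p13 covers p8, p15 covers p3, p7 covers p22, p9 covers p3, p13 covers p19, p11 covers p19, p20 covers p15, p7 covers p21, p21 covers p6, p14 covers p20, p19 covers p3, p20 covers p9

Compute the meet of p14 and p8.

p3

Common lower bounds of {p14, p8}: p3.
The greatest among these is p3.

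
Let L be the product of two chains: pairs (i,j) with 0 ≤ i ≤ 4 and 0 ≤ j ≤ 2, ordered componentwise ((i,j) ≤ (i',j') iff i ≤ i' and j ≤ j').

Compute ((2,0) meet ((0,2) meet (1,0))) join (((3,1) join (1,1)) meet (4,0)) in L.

(0,2) ∧ (1,0) = (0,0)
(2,0) ∧ (0,0) = (0,0)
(3,1) ∨ (1,1) = (3,1)
(3,1) ∧ (4,0) = (3,0)
(0,0) ∨ (3,0) = (3,0)

(3,0)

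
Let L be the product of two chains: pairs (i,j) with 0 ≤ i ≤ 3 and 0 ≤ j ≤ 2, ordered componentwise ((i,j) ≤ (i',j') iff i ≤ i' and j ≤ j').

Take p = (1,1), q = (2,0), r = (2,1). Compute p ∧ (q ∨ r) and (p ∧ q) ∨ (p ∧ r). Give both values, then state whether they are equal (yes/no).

(1,1); (1,1); yes

q ∨ r = (2,1), so p ∧ (q ∨ r) = (1,1) ∧ (2,1) = (1,1).
p ∧ q = (1,0) and p ∧ r = (1,1), so (p ∧ q) ∨ (p ∧ r) = (1,0) ∨ (1,1) = (1,1).
Equal: yes.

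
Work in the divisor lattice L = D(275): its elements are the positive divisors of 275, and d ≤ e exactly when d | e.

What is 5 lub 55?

55

In the divisibility order, the join is the least common multiple: lcm(5, 55) = 55.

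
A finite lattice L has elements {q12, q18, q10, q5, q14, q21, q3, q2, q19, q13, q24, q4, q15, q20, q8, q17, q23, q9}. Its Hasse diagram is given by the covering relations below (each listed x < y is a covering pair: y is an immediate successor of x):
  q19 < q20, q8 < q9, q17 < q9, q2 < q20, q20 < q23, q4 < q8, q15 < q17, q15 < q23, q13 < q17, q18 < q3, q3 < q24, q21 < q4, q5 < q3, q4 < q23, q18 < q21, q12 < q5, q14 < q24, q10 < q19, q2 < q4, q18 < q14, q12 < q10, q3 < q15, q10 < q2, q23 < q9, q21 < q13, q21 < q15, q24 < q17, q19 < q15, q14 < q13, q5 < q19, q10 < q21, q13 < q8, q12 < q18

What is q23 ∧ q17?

Common lower bounds of {q23, q17}: q10, q12, q15, q18, q19, q21, q3, q5.
The greatest among these is q15.

q15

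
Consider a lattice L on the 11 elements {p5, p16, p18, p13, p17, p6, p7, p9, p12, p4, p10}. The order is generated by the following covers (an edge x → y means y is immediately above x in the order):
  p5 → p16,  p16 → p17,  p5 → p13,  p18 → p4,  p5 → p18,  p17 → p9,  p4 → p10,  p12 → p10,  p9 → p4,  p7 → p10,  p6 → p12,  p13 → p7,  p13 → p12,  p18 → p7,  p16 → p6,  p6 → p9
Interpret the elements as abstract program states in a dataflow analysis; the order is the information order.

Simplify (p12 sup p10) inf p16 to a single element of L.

p16

p12 ∨ p10 = p10
p10 ∧ p16 = p16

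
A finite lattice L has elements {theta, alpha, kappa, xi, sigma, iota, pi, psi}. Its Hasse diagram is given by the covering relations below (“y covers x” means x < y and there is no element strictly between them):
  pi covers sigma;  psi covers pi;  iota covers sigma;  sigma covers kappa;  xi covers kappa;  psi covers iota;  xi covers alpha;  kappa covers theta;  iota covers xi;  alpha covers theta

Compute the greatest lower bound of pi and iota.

sigma

Common lower bounds of {pi, iota}: kappa, sigma, theta.
The greatest among these is sigma.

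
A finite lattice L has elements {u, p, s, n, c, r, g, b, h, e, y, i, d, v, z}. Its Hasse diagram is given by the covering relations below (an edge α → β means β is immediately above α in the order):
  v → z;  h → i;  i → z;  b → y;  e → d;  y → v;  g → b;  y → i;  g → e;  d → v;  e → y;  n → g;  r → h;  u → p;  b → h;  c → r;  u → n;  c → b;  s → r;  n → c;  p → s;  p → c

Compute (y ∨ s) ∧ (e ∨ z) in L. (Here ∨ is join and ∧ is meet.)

y ∨ s = i
e ∨ z = z
i ∧ z = i

i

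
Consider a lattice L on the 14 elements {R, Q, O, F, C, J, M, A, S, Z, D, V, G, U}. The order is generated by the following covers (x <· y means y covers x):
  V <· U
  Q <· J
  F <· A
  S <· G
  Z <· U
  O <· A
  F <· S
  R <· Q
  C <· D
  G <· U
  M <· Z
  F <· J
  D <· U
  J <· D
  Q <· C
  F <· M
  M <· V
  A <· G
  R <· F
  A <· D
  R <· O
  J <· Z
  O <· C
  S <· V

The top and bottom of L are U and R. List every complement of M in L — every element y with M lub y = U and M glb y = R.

Need y with M ∨ y = U and M ∧ y = R.
Checking each element gives: C, O.

C, O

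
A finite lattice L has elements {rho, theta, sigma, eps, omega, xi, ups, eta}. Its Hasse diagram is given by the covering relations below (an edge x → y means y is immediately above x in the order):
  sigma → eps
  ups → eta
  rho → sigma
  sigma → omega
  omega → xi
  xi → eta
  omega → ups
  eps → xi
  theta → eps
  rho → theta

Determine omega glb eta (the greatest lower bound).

omega

Common lower bounds of {omega, eta}: omega, rho, sigma.
The greatest among these is omega.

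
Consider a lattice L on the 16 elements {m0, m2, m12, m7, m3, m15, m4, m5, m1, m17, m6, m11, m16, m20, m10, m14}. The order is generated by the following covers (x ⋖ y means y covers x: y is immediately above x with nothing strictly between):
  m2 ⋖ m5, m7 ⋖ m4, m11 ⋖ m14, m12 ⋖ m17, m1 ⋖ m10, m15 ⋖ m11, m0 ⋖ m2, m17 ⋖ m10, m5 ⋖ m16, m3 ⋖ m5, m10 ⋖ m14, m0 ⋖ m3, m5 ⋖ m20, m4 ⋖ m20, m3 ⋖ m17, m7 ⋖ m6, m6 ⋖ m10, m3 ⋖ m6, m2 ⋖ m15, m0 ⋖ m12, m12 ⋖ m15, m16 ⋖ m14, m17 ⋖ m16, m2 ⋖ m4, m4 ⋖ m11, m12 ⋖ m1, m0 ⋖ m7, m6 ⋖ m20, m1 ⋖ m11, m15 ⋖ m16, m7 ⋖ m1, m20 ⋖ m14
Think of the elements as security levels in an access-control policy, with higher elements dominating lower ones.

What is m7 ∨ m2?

m4

Common upper bounds of {m7, m2}: m11, m14, m20, m4.
The least among these is m4.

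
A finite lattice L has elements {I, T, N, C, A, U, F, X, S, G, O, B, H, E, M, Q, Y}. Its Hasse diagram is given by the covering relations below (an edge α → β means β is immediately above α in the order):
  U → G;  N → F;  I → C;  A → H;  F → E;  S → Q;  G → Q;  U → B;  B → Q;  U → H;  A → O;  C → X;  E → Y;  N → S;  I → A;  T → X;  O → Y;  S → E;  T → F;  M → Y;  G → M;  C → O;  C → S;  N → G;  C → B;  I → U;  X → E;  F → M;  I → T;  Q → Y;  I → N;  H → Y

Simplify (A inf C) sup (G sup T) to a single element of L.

M

A ∧ C = I
G ∨ T = M
I ∨ M = M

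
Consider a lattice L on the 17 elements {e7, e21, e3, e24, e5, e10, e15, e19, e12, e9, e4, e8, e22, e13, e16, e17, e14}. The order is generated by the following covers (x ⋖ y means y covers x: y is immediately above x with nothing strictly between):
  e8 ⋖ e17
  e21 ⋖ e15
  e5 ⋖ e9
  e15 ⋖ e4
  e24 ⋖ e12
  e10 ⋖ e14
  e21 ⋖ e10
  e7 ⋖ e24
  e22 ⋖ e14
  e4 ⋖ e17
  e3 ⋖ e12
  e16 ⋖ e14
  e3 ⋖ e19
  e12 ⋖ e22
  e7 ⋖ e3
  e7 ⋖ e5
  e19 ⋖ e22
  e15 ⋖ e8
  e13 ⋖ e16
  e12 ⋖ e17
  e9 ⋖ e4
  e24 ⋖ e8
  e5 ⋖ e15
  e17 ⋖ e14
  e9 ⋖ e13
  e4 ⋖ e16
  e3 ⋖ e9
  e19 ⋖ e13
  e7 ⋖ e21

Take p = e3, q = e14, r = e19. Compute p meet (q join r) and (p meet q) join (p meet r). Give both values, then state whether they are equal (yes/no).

e3; e3; yes

q join r = e14, so p meet (q join r) = e3 meet e14 = e3.
p meet q = e3 and p meet r = e3, so (p meet q) join (p meet r) = e3 join e3 = e3.
Equal: yes.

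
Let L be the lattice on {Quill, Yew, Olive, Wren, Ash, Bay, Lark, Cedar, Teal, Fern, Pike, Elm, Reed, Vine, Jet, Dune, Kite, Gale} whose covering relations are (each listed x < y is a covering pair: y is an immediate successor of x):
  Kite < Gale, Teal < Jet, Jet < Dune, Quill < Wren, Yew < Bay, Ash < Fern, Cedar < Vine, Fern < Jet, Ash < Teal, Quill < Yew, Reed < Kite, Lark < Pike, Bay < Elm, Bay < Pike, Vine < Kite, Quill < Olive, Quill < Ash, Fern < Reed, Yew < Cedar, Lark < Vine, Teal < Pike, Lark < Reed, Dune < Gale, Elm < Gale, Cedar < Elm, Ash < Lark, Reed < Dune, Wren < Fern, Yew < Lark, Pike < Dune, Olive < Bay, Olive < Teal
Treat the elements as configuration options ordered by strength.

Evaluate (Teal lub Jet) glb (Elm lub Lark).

Teal ∨ Jet = Jet
Elm ∨ Lark = Gale
Jet ∧ Gale = Jet

Jet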